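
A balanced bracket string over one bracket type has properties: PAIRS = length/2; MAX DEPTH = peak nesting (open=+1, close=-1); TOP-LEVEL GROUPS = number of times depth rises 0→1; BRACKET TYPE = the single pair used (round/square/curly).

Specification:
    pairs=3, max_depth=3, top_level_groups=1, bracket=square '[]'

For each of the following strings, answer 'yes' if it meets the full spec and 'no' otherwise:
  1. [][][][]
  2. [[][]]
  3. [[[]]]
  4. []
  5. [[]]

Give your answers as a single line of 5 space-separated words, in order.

String 1 '[][][][]': depth seq [1 0 1 0 1 0 1 0]
  -> pairs=4 depth=1 groups=4 -> no
String 2 '[[][]]': depth seq [1 2 1 2 1 0]
  -> pairs=3 depth=2 groups=1 -> no
String 3 '[[[]]]': depth seq [1 2 3 2 1 0]
  -> pairs=3 depth=3 groups=1 -> yes
String 4 '[]': depth seq [1 0]
  -> pairs=1 depth=1 groups=1 -> no
String 5 '[[]]': depth seq [1 2 1 0]
  -> pairs=2 depth=2 groups=1 -> no

Answer: no no yes no no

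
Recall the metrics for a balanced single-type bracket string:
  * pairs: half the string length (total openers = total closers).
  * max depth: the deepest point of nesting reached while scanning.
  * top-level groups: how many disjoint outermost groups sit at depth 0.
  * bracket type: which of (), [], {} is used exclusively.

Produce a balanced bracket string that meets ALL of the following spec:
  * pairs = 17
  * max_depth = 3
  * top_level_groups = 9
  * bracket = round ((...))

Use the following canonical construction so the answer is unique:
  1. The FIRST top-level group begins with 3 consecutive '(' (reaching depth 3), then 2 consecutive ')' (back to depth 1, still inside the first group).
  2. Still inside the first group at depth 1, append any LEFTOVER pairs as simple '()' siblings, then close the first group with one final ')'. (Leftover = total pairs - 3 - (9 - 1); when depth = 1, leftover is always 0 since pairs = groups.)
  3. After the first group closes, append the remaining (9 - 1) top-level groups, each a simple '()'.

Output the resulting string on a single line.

Answer: ((())()()()()()())()()()()()()()()

Derivation:
Spec: pairs=17 depth=3 groups=9
Leftover pairs = 17 - 3 - (9-1) = 6
First group: deep chain of depth 3 + 6 sibling pairs
Remaining 8 groups: simple '()' each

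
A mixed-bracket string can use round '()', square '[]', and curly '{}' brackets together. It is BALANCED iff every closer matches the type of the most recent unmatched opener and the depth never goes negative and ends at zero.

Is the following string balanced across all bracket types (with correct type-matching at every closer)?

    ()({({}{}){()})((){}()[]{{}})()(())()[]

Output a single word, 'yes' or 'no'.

Answer: no

Derivation:
pos 0: push '('; stack = (
pos 1: ')' matches '('; pop; stack = (empty)
pos 2: push '('; stack = (
pos 3: push '{'; stack = ({
pos 4: push '('; stack = ({(
pos 5: push '{'; stack = ({({
pos 6: '}' matches '{'; pop; stack = ({(
pos 7: push '{'; stack = ({({
pos 8: '}' matches '{'; pop; stack = ({(
pos 9: ')' matches '('; pop; stack = ({
pos 10: push '{'; stack = ({{
pos 11: push '('; stack = ({{(
pos 12: ')' matches '('; pop; stack = ({{
pos 13: '}' matches '{'; pop; stack = ({
pos 14: saw closer ')' but top of stack is '{' (expected '}') → INVALID
Verdict: type mismatch at position 14: ')' closes '{' → no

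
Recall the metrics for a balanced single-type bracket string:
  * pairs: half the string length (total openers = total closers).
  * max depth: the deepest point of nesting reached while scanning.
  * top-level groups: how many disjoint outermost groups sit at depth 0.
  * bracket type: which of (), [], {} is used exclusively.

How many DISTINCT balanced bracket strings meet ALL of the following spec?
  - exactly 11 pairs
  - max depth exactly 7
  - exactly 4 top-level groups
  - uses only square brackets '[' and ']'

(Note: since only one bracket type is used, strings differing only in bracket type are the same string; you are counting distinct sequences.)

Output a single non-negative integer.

Spec: pairs=11 depth=7 groups=4
Count(depth <= 7) = 7068
Count(depth <= 6) = 7012
Count(depth == 7) = 7068 - 7012 = 56

Answer: 56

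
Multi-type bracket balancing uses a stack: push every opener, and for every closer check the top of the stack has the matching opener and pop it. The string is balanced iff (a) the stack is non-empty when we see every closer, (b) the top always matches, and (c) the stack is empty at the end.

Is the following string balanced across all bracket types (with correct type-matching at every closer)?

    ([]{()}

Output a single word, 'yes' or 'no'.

pos 0: push '('; stack = (
pos 1: push '['; stack = ([
pos 2: ']' matches '['; pop; stack = (
pos 3: push '{'; stack = ({
pos 4: push '('; stack = ({(
pos 5: ')' matches '('; pop; stack = ({
pos 6: '}' matches '{'; pop; stack = (
end: stack still non-empty (() → INVALID
Verdict: unclosed openers at end: ( → no

Answer: no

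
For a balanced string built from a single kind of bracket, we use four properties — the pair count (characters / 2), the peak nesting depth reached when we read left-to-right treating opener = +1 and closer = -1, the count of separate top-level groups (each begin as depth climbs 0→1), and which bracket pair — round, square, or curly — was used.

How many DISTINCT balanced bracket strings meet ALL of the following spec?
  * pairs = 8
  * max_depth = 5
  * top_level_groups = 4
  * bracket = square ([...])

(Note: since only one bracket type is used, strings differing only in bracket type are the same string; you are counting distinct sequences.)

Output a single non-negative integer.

Spec: pairs=8 depth=5 groups=4
Count(depth <= 5) = 165
Count(depth <= 4) = 161
Count(depth == 5) = 165 - 161 = 4

Answer: 4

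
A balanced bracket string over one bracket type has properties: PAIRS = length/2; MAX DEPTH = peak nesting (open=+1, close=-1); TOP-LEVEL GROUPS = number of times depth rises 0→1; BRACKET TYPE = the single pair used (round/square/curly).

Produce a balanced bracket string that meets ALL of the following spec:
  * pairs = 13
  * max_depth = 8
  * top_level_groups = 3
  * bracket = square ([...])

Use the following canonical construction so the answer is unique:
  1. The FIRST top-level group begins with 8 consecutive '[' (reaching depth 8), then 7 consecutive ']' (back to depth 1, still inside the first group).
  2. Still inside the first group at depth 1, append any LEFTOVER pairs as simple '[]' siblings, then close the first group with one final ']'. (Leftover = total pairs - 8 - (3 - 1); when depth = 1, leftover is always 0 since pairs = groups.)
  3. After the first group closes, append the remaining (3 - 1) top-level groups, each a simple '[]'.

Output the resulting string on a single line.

Spec: pairs=13 depth=8 groups=3
Leftover pairs = 13 - 8 - (3-1) = 3
First group: deep chain of depth 8 + 3 sibling pairs
Remaining 2 groups: simple '[]' each

Answer: [[[[[[[[]]]]]]][][][]][][]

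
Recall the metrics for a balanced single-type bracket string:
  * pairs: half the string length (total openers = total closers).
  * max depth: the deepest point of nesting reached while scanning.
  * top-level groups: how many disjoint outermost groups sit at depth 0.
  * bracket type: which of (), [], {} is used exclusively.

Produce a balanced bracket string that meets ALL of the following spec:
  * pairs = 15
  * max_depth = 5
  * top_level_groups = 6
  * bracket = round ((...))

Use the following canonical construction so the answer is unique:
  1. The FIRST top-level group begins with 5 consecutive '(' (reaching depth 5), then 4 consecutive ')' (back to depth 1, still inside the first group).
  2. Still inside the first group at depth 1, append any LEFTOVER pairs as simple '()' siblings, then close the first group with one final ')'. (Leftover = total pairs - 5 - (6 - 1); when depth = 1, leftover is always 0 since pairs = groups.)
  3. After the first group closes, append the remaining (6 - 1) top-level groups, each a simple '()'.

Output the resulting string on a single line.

Spec: pairs=15 depth=5 groups=6
Leftover pairs = 15 - 5 - (6-1) = 5
First group: deep chain of depth 5 + 5 sibling pairs
Remaining 5 groups: simple '()' each

Answer: ((((())))()()()()())()()()()()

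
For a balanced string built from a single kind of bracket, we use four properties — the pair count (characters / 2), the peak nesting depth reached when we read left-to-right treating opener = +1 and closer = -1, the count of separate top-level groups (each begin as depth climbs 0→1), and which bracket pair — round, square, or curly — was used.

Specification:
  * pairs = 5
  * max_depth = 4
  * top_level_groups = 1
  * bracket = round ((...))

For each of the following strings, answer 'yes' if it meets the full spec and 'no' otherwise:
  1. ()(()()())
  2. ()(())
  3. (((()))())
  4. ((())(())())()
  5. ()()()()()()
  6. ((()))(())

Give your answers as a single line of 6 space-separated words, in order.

String 1 '()(()()())': depth seq [1 0 1 2 1 2 1 2 1 0]
  -> pairs=5 depth=2 groups=2 -> no
String 2 '()(())': depth seq [1 0 1 2 1 0]
  -> pairs=3 depth=2 groups=2 -> no
String 3 '(((()))())': depth seq [1 2 3 4 3 2 1 2 1 0]
  -> pairs=5 depth=4 groups=1 -> yes
String 4 '((())(())())()': depth seq [1 2 3 2 1 2 3 2 1 2 1 0 1 0]
  -> pairs=7 depth=3 groups=2 -> no
String 5 '()()()()()()': depth seq [1 0 1 0 1 0 1 0 1 0 1 0]
  -> pairs=6 depth=1 groups=6 -> no
String 6 '((()))(())': depth seq [1 2 3 2 1 0 1 2 1 0]
  -> pairs=5 depth=3 groups=2 -> no

Answer: no no yes no no no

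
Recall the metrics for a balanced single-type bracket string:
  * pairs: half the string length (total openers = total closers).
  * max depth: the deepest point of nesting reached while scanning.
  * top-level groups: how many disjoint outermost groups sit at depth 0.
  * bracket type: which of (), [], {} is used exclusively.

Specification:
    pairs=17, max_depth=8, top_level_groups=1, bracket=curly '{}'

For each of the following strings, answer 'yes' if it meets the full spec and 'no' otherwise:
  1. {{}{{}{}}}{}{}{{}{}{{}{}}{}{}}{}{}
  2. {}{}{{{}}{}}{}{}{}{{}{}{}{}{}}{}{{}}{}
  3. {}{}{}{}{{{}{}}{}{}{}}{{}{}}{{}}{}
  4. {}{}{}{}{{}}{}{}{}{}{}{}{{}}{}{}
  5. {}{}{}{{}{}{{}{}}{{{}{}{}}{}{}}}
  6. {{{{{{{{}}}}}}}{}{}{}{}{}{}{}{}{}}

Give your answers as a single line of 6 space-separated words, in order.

Answer: no no no no no yes

Derivation:
String 1 '{{}{{}{}}}{}{}{{}{}{{}{}}{}{}}{}{}': depth seq [1 2 1 2 3 2 3 2 1 0 1 0 1 0 1 2 1 2 1 2 3 2 3 2 1 2 1 2 1 0 1 0 1 0]
  -> pairs=17 depth=3 groups=6 -> no
String 2 '{}{}{{{}}{}}{}{}{}{{}{}{}{}{}}{}{{}}{}': depth seq [1 0 1 0 1 2 3 2 1 2 1 0 1 0 1 0 1 0 1 2 1 2 1 2 1 2 1 2 1 0 1 0 1 2 1 0 1 0]
  -> pairs=19 depth=3 groups=10 -> no
String 3 '{}{}{}{}{{{}{}}{}{}{}}{{}{}}{{}}{}': depth seq [1 0 1 0 1 0 1 0 1 2 3 2 3 2 1 2 1 2 1 2 1 0 1 2 1 2 1 0 1 2 1 0 1 0]
  -> pairs=17 depth=3 groups=8 -> no
String 4 '{}{}{}{}{{}}{}{}{}{}{}{}{{}}{}{}': depth seq [1 0 1 0 1 0 1 0 1 2 1 0 1 0 1 0 1 0 1 0 1 0 1 0 1 2 1 0 1 0 1 0]
  -> pairs=16 depth=2 groups=14 -> no
String 5 '{}{}{}{{}{}{{}{}}{{{}{}{}}{}{}}}': depth seq [1 0 1 0 1 0 1 2 1 2 1 2 3 2 3 2 1 2 3 4 3 4 3 4 3 2 3 2 3 2 1 0]
  -> pairs=16 depth=4 groups=4 -> no
String 6 '{{{{{{{{}}}}}}}{}{}{}{}{}{}{}{}{}}': depth seq [1 2 3 4 5 6 7 8 7 6 5 4 3 2 1 2 1 2 1 2 1 2 1 2 1 2 1 2 1 2 1 2 1 0]
  -> pairs=17 depth=8 groups=1 -> yes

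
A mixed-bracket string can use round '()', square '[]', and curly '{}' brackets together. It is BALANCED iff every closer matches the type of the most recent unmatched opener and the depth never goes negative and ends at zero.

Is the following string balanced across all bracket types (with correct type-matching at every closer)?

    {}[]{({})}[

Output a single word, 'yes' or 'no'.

Answer: no

Derivation:
pos 0: push '{'; stack = {
pos 1: '}' matches '{'; pop; stack = (empty)
pos 2: push '['; stack = [
pos 3: ']' matches '['; pop; stack = (empty)
pos 4: push '{'; stack = {
pos 5: push '('; stack = {(
pos 6: push '{'; stack = {({
pos 7: '}' matches '{'; pop; stack = {(
pos 8: ')' matches '('; pop; stack = {
pos 9: '}' matches '{'; pop; stack = (empty)
pos 10: push '['; stack = [
end: stack still non-empty ([) → INVALID
Verdict: unclosed openers at end: [ → no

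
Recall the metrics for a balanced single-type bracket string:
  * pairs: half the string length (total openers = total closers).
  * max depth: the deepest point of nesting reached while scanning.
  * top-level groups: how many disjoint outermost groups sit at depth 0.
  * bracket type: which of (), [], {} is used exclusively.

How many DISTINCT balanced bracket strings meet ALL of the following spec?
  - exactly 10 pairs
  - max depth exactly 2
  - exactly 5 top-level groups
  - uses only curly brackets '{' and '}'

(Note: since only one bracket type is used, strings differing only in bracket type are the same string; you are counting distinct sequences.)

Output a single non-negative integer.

Spec: pairs=10 depth=2 groups=5
Count(depth <= 2) = 126
Count(depth <= 1) = 0
Count(depth == 2) = 126 - 0 = 126

Answer: 126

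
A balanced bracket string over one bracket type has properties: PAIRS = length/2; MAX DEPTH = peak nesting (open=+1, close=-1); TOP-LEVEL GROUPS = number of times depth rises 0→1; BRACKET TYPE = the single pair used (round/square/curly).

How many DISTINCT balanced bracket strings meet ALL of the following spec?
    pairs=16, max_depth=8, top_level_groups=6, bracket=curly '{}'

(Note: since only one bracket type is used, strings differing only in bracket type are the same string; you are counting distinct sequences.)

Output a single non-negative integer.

Answer: 8844

Derivation:
Spec: pairs=16 depth=8 groups=6
Count(depth <= 8) = 1224279
Count(depth <= 7) = 1215435
Count(depth == 8) = 1224279 - 1215435 = 8844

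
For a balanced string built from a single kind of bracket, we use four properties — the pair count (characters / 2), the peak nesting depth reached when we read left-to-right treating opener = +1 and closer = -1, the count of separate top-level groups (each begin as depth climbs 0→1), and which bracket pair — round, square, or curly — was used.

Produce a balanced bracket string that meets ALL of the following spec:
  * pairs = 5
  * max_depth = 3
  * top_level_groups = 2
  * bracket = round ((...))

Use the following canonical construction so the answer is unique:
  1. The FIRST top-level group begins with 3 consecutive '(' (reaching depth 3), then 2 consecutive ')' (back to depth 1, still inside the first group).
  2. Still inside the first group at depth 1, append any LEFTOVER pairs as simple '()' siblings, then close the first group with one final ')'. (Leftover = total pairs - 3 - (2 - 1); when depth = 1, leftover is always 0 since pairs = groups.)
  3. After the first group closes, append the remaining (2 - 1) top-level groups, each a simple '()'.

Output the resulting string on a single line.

Answer: ((())())()

Derivation:
Spec: pairs=5 depth=3 groups=2
Leftover pairs = 5 - 3 - (2-1) = 1
First group: deep chain of depth 3 + 1 sibling pairs
Remaining 1 groups: simple '()' each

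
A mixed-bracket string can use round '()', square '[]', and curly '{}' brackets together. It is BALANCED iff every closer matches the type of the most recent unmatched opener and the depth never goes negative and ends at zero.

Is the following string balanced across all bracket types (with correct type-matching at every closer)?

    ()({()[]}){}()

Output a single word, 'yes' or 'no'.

pos 0: push '('; stack = (
pos 1: ')' matches '('; pop; stack = (empty)
pos 2: push '('; stack = (
pos 3: push '{'; stack = ({
pos 4: push '('; stack = ({(
pos 5: ')' matches '('; pop; stack = ({
pos 6: push '['; stack = ({[
pos 7: ']' matches '['; pop; stack = ({
pos 8: '}' matches '{'; pop; stack = (
pos 9: ')' matches '('; pop; stack = (empty)
pos 10: push '{'; stack = {
pos 11: '}' matches '{'; pop; stack = (empty)
pos 12: push '('; stack = (
pos 13: ')' matches '('; pop; stack = (empty)
end: stack empty → VALID
Verdict: properly nested → yes

Answer: yes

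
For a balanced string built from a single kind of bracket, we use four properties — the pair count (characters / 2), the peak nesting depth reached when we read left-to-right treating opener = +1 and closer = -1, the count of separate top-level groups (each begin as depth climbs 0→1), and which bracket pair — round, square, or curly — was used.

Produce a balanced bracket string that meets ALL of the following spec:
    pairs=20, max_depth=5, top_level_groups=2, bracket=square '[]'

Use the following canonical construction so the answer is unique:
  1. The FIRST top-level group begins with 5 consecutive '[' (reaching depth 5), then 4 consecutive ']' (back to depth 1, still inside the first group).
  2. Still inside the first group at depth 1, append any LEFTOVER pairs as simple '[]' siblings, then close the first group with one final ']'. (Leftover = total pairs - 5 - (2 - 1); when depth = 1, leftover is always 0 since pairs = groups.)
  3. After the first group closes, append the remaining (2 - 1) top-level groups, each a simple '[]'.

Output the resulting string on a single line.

Answer: [[[[[]]]][][][][][][][][][][][][][][]][]

Derivation:
Spec: pairs=20 depth=5 groups=2
Leftover pairs = 20 - 5 - (2-1) = 14
First group: deep chain of depth 5 + 14 sibling pairs
Remaining 1 groups: simple '[]' each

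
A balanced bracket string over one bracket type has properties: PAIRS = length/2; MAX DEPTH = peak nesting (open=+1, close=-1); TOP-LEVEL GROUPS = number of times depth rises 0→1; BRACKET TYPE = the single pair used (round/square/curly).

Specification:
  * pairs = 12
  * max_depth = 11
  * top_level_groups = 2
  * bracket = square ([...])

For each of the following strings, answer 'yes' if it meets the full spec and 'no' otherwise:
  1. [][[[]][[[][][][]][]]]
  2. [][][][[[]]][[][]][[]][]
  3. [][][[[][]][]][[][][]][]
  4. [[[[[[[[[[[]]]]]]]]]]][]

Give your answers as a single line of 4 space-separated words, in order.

String 1 '[][[[]][[[][][][]][]]]': depth seq [1 0 1 2 3 2 1 2 3 4 3 4 3 4 3 4 3 2 3 2 1 0]
  -> pairs=11 depth=4 groups=2 -> no
String 2 '[][][][[[]]][[][]][[]][]': depth seq [1 0 1 0 1 0 1 2 3 2 1 0 1 2 1 2 1 0 1 2 1 0 1 0]
  -> pairs=12 depth=3 groups=7 -> no
String 3 '[][][[[][]][]][[][][]][]': depth seq [1 0 1 0 1 2 3 2 3 2 1 2 1 0 1 2 1 2 1 2 1 0 1 0]
  -> pairs=12 depth=3 groups=5 -> no
String 4 '[[[[[[[[[[[]]]]]]]]]]][]': depth seq [1 2 3 4 5 6 7 8 9 10 11 10 9 8 7 6 5 4 3 2 1 0 1 0]
  -> pairs=12 depth=11 groups=2 -> yes

Answer: no no no yes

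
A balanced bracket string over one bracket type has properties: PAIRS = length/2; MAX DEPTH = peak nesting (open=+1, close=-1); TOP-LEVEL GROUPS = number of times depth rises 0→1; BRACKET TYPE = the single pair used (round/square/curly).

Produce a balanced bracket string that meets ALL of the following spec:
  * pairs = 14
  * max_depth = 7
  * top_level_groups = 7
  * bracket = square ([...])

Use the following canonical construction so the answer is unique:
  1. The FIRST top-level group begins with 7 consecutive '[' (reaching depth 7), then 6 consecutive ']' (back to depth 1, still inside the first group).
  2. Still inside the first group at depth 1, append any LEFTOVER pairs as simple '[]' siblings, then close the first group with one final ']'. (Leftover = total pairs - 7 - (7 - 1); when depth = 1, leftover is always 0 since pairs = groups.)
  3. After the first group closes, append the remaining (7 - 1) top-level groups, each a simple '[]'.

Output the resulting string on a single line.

Spec: pairs=14 depth=7 groups=7
Leftover pairs = 14 - 7 - (7-1) = 1
First group: deep chain of depth 7 + 1 sibling pairs
Remaining 6 groups: simple '[]' each

Answer: [[[[[[[]]]]]][]][][][][][][]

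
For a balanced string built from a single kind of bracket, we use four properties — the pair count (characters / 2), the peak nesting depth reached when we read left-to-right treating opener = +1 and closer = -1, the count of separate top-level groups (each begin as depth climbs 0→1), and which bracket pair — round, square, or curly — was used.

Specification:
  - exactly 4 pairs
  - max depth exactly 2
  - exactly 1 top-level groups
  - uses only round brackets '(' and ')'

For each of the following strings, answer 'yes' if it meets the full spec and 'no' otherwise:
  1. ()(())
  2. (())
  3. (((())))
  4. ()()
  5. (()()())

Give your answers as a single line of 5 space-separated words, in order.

Answer: no no no no yes

Derivation:
String 1 '()(())': depth seq [1 0 1 2 1 0]
  -> pairs=3 depth=2 groups=2 -> no
String 2 '(())': depth seq [1 2 1 0]
  -> pairs=2 depth=2 groups=1 -> no
String 3 '(((())))': depth seq [1 2 3 4 3 2 1 0]
  -> pairs=4 depth=4 groups=1 -> no
String 4 '()()': depth seq [1 0 1 0]
  -> pairs=2 depth=1 groups=2 -> no
String 5 '(()()())': depth seq [1 2 1 2 1 2 1 0]
  -> pairs=4 depth=2 groups=1 -> yes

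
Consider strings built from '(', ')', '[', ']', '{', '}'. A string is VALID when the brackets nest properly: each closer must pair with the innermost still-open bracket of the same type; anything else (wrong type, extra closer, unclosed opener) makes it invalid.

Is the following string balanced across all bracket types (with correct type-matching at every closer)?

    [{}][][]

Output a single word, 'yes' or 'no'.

Answer: yes

Derivation:
pos 0: push '['; stack = [
pos 1: push '{'; stack = [{
pos 2: '}' matches '{'; pop; stack = [
pos 3: ']' matches '['; pop; stack = (empty)
pos 4: push '['; stack = [
pos 5: ']' matches '['; pop; stack = (empty)
pos 6: push '['; stack = [
pos 7: ']' matches '['; pop; stack = (empty)
end: stack empty → VALID
Verdict: properly nested → yes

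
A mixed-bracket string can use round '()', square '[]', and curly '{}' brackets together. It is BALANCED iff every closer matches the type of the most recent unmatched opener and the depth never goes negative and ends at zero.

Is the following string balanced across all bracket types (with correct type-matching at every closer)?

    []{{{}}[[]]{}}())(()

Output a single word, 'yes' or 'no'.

pos 0: push '['; stack = [
pos 1: ']' matches '['; pop; stack = (empty)
pos 2: push '{'; stack = {
pos 3: push '{'; stack = {{
pos 4: push '{'; stack = {{{
pos 5: '}' matches '{'; pop; stack = {{
pos 6: '}' matches '{'; pop; stack = {
pos 7: push '['; stack = {[
pos 8: push '['; stack = {[[
pos 9: ']' matches '['; pop; stack = {[
pos 10: ']' matches '['; pop; stack = {
pos 11: push '{'; stack = {{
pos 12: '}' matches '{'; pop; stack = {
pos 13: '}' matches '{'; pop; stack = (empty)
pos 14: push '('; stack = (
pos 15: ')' matches '('; pop; stack = (empty)
pos 16: saw closer ')' but stack is empty → INVALID
Verdict: unmatched closer ')' at position 16 → no

Answer: no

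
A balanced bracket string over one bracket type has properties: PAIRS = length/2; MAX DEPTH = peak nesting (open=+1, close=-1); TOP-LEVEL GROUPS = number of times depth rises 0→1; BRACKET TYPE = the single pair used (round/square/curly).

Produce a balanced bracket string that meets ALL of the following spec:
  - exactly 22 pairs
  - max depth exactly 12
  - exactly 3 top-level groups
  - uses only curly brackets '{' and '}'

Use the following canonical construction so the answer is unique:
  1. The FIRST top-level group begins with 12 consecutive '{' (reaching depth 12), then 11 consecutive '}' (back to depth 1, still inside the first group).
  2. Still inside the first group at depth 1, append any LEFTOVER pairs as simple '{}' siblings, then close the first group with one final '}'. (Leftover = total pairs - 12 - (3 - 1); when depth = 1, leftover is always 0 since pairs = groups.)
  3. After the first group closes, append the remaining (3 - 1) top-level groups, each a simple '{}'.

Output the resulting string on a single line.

Spec: pairs=22 depth=12 groups=3
Leftover pairs = 22 - 12 - (3-1) = 8
First group: deep chain of depth 12 + 8 sibling pairs
Remaining 2 groups: simple '{}' each

Answer: {{{{{{{{{{{{}}}}}}}}}}}{}{}{}{}{}{}{}{}}{}{}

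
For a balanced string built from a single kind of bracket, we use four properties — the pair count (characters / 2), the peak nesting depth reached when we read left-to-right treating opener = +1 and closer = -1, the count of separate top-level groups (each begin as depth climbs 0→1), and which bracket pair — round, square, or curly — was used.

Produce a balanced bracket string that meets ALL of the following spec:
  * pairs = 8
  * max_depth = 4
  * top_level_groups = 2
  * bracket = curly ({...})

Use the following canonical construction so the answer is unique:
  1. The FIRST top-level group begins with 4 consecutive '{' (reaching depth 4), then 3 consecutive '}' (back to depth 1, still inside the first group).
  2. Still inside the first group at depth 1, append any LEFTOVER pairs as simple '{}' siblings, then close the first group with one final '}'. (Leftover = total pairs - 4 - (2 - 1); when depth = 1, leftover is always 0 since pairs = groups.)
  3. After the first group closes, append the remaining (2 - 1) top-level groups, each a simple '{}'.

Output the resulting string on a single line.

Spec: pairs=8 depth=4 groups=2
Leftover pairs = 8 - 4 - (2-1) = 3
First group: deep chain of depth 4 + 3 sibling pairs
Remaining 1 groups: simple '{}' each

Answer: {{{{}}}{}{}{}}{}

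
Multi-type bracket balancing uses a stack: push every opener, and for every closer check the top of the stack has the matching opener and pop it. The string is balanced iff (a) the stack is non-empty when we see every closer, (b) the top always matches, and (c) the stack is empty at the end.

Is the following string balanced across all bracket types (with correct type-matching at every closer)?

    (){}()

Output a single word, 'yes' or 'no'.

Answer: yes

Derivation:
pos 0: push '('; stack = (
pos 1: ')' matches '('; pop; stack = (empty)
pos 2: push '{'; stack = {
pos 3: '}' matches '{'; pop; stack = (empty)
pos 4: push '('; stack = (
pos 5: ')' matches '('; pop; stack = (empty)
end: stack empty → VALID
Verdict: properly nested → yes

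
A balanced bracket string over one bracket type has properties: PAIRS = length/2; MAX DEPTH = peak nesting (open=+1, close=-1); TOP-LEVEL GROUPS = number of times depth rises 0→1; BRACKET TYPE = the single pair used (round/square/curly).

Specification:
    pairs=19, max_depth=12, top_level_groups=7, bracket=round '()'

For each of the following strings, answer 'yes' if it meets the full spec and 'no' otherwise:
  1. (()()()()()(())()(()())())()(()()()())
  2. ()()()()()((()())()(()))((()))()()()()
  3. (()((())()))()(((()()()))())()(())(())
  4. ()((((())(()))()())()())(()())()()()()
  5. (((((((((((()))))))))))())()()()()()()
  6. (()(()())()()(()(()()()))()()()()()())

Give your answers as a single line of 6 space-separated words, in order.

Answer: no no no no yes no

Derivation:
String 1 '(()()()()()(())()(()())())()(()()()())': depth seq [1 2 1 2 1 2 1 2 1 2 1 2 3 2 1 2 1 2 3 2 3 2 1 2 1 0 1 0 1 2 1 2 1 2 1 2 1 0]
  -> pairs=19 depth=3 groups=3 -> no
String 2 '()()()()()((()())()(()))((()))()()()()': depth seq [1 0 1 0 1 0 1 0 1 0 1 2 3 2 3 2 1 2 1 2 3 2 1 0 1 2 3 2 1 0 1 0 1 0 1 0 1 0]
  -> pairs=19 depth=3 groups=11 -> no
String 3 '(()((())()))()(((()()()))())()(())(())': depth seq [1 2 1 2 3 4 3 2 3 2 1 0 1 0 1 2 3 4 3 4 3 4 3 2 1 2 1 0 1 0 1 2 1 0 1 2 1 0]
  -> pairs=19 depth=4 groups=6 -> no
String 4 '()((((())(()))()())()())(()())()()()()': depth seq [1 0 1 2 3 4 5 4 3 4 5 4 3 2 3 2 3 2 1 2 1 2 1 0 1 2 1 2 1 0 1 0 1 0 1 0 1 0]
  -> pairs=19 depth=5 groups=7 -> no
String 5 '(((((((((((()))))))))))())()()()()()()': depth seq [1 2 3 4 5 6 7 8 9 10 11 12 11 10 9 8 7 6 5 4 3 2 1 2 1 0 1 0 1 0 1 0 1 0 1 0 1 0]
  -> pairs=19 depth=12 groups=7 -> yes
String 6 '(()(()())()()(()(()()()))()()()()()())': depth seq [1 2 1 2 3 2 3 2 1 2 1 2 1 2 3 2 3 4 3 4 3 4 3 2 1 2 1 2 1 2 1 2 1 2 1 2 1 0]
  -> pairs=19 depth=4 groups=1 -> no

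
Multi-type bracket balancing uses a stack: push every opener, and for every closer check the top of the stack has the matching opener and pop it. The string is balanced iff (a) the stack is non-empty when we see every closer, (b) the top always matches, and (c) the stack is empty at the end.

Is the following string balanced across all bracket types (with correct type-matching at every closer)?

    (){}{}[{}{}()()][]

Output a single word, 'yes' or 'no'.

pos 0: push '('; stack = (
pos 1: ')' matches '('; pop; stack = (empty)
pos 2: push '{'; stack = {
pos 3: '}' matches '{'; pop; stack = (empty)
pos 4: push '{'; stack = {
pos 5: '}' matches '{'; pop; stack = (empty)
pos 6: push '['; stack = [
pos 7: push '{'; stack = [{
pos 8: '}' matches '{'; pop; stack = [
pos 9: push '{'; stack = [{
pos 10: '}' matches '{'; pop; stack = [
pos 11: push '('; stack = [(
pos 12: ')' matches '('; pop; stack = [
pos 13: push '('; stack = [(
pos 14: ')' matches '('; pop; stack = [
pos 15: ']' matches '['; pop; stack = (empty)
pos 16: push '['; stack = [
pos 17: ']' matches '['; pop; stack = (empty)
end: stack empty → VALID
Verdict: properly nested → yes

Answer: yes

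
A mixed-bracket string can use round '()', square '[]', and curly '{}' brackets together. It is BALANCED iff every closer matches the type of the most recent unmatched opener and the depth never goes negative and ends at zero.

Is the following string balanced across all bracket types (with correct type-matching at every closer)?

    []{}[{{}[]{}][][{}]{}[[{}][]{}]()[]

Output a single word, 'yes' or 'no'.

pos 0: push '['; stack = [
pos 1: ']' matches '['; pop; stack = (empty)
pos 2: push '{'; stack = {
pos 3: '}' matches '{'; pop; stack = (empty)
pos 4: push '['; stack = [
pos 5: push '{'; stack = [{
pos 6: push '{'; stack = [{{
pos 7: '}' matches '{'; pop; stack = [{
pos 8: push '['; stack = [{[
pos 9: ']' matches '['; pop; stack = [{
pos 10: push '{'; stack = [{{
pos 11: '}' matches '{'; pop; stack = [{
pos 12: saw closer ']' but top of stack is '{' (expected '}') → INVALID
Verdict: type mismatch at position 12: ']' closes '{' → no

Answer: no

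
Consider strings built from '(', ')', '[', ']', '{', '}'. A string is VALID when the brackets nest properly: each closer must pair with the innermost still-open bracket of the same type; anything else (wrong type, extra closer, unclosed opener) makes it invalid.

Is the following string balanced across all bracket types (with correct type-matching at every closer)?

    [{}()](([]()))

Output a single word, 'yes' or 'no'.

Answer: yes

Derivation:
pos 0: push '['; stack = [
pos 1: push '{'; stack = [{
pos 2: '}' matches '{'; pop; stack = [
pos 3: push '('; stack = [(
pos 4: ')' matches '('; pop; stack = [
pos 5: ']' matches '['; pop; stack = (empty)
pos 6: push '('; stack = (
pos 7: push '('; stack = ((
pos 8: push '['; stack = (([
pos 9: ']' matches '['; pop; stack = ((
pos 10: push '('; stack = (((
pos 11: ')' matches '('; pop; stack = ((
pos 12: ')' matches '('; pop; stack = (
pos 13: ')' matches '('; pop; stack = (empty)
end: stack empty → VALID
Verdict: properly nested → yes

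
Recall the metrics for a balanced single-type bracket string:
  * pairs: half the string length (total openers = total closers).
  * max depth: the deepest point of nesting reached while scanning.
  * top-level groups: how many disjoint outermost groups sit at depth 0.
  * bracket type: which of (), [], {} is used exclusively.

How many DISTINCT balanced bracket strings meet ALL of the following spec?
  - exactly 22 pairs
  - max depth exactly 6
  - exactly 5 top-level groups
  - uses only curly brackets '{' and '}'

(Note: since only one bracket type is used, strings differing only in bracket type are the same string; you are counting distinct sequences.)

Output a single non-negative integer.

Spec: pairs=22 depth=6 groups=5
Count(depth <= 6) = 4439599660
Count(depth <= 5) = 2721891615
Count(depth == 6) = 4439599660 - 2721891615 = 1717708045

Answer: 1717708045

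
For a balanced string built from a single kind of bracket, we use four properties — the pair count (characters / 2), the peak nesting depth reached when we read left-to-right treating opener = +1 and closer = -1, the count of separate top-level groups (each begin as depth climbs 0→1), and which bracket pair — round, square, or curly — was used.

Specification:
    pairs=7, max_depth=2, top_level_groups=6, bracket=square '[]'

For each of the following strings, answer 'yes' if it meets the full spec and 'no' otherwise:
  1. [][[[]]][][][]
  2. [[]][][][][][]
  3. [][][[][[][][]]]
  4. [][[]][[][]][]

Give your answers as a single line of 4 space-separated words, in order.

Answer: no yes no no

Derivation:
String 1 '[][[[]]][][][]': depth seq [1 0 1 2 3 2 1 0 1 0 1 0 1 0]
  -> pairs=7 depth=3 groups=5 -> no
String 2 '[[]][][][][][]': depth seq [1 2 1 0 1 0 1 0 1 0 1 0 1 0]
  -> pairs=7 depth=2 groups=6 -> yes
String 3 '[][][[][[][][]]]': depth seq [1 0 1 0 1 2 1 2 3 2 3 2 3 2 1 0]
  -> pairs=8 depth=3 groups=3 -> no
String 4 '[][[]][[][]][]': depth seq [1 0 1 2 1 0 1 2 1 2 1 0 1 0]
  -> pairs=7 depth=2 groups=4 -> no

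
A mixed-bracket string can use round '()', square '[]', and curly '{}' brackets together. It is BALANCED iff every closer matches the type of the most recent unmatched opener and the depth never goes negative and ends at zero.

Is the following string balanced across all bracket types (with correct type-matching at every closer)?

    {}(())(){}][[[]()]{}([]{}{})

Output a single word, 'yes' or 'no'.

Answer: no

Derivation:
pos 0: push '{'; stack = {
pos 1: '}' matches '{'; pop; stack = (empty)
pos 2: push '('; stack = (
pos 3: push '('; stack = ((
pos 4: ')' matches '('; pop; stack = (
pos 5: ')' matches '('; pop; stack = (empty)
pos 6: push '('; stack = (
pos 7: ')' matches '('; pop; stack = (empty)
pos 8: push '{'; stack = {
pos 9: '}' matches '{'; pop; stack = (empty)
pos 10: saw closer ']' but stack is empty → INVALID
Verdict: unmatched closer ']' at position 10 → no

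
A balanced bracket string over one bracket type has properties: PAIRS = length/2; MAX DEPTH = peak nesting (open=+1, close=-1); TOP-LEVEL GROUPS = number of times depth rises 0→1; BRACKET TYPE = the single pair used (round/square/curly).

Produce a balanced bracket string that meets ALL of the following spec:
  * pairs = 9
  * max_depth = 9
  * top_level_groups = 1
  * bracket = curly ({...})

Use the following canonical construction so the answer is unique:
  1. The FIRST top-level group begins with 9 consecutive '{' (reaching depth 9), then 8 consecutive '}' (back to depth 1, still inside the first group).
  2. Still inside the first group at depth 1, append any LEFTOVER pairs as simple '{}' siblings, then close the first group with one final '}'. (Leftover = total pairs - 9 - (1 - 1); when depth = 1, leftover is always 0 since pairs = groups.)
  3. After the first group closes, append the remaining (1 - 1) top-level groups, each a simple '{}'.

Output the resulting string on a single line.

Spec: pairs=9 depth=9 groups=1
Leftover pairs = 9 - 9 - (1-1) = 0
First group: deep chain of depth 9 + 0 sibling pairs
Remaining 0 groups: simple '{}' each

Answer: {{{{{{{{{}}}}}}}}}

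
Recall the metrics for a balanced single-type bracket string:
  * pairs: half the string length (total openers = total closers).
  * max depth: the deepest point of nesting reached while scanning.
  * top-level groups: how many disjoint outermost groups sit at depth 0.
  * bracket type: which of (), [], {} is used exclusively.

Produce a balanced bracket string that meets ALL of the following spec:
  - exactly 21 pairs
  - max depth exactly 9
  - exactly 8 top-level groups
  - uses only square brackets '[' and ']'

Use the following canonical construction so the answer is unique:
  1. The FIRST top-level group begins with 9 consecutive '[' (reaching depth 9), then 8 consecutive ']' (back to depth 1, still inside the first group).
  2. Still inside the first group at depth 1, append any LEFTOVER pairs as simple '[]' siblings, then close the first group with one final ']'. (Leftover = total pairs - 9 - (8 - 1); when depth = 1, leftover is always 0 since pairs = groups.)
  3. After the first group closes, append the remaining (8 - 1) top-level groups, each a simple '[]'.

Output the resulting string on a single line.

Answer: [[[[[[[[[]]]]]]]][][][][][]][][][][][][][]

Derivation:
Spec: pairs=21 depth=9 groups=8
Leftover pairs = 21 - 9 - (8-1) = 5
First group: deep chain of depth 9 + 5 sibling pairs
Remaining 7 groups: simple '[]' each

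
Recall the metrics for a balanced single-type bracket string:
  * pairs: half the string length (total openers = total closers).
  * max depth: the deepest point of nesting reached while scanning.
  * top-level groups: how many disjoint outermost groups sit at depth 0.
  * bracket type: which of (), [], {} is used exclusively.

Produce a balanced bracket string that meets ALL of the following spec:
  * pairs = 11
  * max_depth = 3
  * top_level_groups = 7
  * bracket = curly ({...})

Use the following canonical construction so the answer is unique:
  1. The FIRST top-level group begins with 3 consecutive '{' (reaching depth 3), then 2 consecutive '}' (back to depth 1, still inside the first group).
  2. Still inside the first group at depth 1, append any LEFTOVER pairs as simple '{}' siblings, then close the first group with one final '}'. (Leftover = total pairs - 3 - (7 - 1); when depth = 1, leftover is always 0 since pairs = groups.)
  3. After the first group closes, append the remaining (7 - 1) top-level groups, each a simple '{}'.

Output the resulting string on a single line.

Answer: {{{}}{}{}}{}{}{}{}{}{}

Derivation:
Spec: pairs=11 depth=3 groups=7
Leftover pairs = 11 - 3 - (7-1) = 2
First group: deep chain of depth 3 + 2 sibling pairs
Remaining 6 groups: simple '{}' each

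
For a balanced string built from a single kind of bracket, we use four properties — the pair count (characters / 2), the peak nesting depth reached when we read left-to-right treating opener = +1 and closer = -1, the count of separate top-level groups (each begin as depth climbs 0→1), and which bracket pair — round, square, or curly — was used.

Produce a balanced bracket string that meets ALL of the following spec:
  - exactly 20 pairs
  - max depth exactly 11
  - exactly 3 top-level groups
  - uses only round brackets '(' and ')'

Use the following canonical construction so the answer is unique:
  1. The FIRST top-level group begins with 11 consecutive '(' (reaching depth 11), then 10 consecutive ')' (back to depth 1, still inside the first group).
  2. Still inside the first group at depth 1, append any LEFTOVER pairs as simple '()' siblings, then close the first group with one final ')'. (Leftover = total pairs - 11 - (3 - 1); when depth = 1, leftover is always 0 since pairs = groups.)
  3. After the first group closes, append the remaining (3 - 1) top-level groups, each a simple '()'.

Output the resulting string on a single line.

Answer: ((((((((((())))))))))()()()()()()())()()

Derivation:
Spec: pairs=20 depth=11 groups=3
Leftover pairs = 20 - 11 - (3-1) = 7
First group: deep chain of depth 11 + 7 sibling pairs
Remaining 2 groups: simple '()' each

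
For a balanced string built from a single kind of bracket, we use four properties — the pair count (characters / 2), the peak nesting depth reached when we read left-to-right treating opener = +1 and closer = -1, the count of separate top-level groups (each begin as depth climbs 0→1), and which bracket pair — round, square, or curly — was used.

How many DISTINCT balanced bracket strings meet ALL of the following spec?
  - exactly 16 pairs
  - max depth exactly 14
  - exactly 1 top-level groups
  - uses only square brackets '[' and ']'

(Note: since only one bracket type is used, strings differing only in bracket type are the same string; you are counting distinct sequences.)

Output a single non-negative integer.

Answer: 348

Derivation:
Spec: pairs=16 depth=14 groups=1
Count(depth <= 14) = 9694817
Count(depth <= 13) = 9694469
Count(depth == 14) = 9694817 - 9694469 = 348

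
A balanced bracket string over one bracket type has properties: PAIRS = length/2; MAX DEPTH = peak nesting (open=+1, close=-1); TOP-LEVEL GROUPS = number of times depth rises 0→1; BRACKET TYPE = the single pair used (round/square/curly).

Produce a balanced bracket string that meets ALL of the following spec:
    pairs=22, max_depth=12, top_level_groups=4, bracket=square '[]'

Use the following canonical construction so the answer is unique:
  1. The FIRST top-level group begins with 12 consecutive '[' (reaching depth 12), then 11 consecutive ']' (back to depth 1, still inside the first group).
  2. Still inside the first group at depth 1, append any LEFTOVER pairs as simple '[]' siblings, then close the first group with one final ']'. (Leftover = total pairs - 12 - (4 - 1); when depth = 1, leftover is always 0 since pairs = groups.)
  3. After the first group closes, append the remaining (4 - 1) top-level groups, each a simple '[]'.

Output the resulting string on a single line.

Spec: pairs=22 depth=12 groups=4
Leftover pairs = 22 - 12 - (4-1) = 7
First group: deep chain of depth 12 + 7 sibling pairs
Remaining 3 groups: simple '[]' each

Answer: [[[[[[[[[[[[]]]]]]]]]]][][][][][][][]][][][]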